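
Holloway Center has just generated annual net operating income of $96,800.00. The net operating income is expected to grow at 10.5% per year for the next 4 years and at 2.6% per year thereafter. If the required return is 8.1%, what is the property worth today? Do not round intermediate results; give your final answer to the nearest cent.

D_1 = 106964.00000
D_2 = 118195.22000
D_3 = 130605.71810
D_4 = 144319.31850
Terminal value at year 4: TV = D_4×(1+g_2)/(r−g_2) = 148071.62078/0.055 = 2692211.28694
P_0 = D_1/(1+r)^1 + D_2/(1+r)^2 + D_3/(1+r)^3 + D_4/(1+r)^4 + TV/(1+r)^4
    = 98949.12118 + 101145.95644 + 103391.56509 + 105687.03000 + 1971543.50501 = 2380717.17771

$2380717.18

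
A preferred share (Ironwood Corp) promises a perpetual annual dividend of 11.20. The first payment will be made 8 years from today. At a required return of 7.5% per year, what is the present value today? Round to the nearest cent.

Value at end of year 7: C / r = 11.20 / 0.075 = 149.3333
Discount to today: PV = 149.3333 / (1 + 0.075)^7 = 149.3333 / 1.659049 = 90.01

90.01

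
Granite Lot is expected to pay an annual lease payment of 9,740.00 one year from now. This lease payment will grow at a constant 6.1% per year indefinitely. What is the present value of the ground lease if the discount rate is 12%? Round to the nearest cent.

Growing perpetuity: P = D₁ / (r − g) = 9,740.0000 / (0.12 − 0.061) = 165,084.75

165084.75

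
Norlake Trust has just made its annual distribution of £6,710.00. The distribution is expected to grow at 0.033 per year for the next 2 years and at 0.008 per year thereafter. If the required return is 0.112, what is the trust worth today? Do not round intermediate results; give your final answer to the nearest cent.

D_1 = 6931.43000
D_2 = 7160.16719
Terminal value at year 2: TV = D_2×(1+g_2)/(r−g_2) = 7217.44853/0.104 = 69398.54353
P_0 = D_1/(1+r)^1 + D_2/(1+r)^2 + TV/(1+r)^2
    = 6233.30036 + 5790.46697 + 56122.98756 = 68146.75489

£68146.75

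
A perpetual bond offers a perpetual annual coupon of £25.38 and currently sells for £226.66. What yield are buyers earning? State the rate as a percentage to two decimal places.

P = C/r ⇒ r = C/P = £25.38/£226.66 = 0.111974

11.20%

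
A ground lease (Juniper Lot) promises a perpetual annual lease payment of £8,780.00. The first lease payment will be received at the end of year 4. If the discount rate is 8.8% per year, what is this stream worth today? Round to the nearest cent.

Value at end of year 3: C / r = £8,780.00 / 0.088 = £99,772.7273
Discount to today: PV = £99,772.7273 / (1 + 0.088)^3 = £99,772.7273 / 1.287913 = £77,468.50

£77468.50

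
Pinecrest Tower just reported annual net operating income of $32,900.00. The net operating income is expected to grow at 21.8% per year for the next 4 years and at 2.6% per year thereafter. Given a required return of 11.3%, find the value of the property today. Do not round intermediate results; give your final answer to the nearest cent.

D_1 = 40072.20000
D_2 = 48807.93960
D_3 = 59448.07043
D_4 = 72407.74979
Terminal value at year 4: TV = D_4×(1+g_2)/(r−g_2) = 74290.35128/0.087 = 853912.08370
P_0 = D_1/(1+r)^1 + D_2/(1+r)^2 + D_3/(1+r)^3 + D_4/(1+r)^4 + TV/(1+r)^4
    = 36003.77358 + 39400.35600 + 43117.37072 + 47185.04720 + 556458.14282 = 722164.69031

$722164.69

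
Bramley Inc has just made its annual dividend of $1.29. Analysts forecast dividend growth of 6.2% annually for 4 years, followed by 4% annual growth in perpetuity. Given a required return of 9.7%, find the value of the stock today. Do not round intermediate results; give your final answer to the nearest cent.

$25.44

D_1 = 1.36998
D_2 = 1.45492
D_3 = 1.54512
D_4 = 1.64092
Terminal value at year 4: TV = D_4×(1+g_2)/(r−g_2) = 1.70656/0.057 = 29.93962
P_0 = D_1/(1+r)^1 + D_2/(1+r)^2 + D_3/(1+r)^3 + D_4/(1+r)^4 + TV/(1+r)^4
    = 1.24884 + 1.20900 + 1.17042 + 1.13308 + 20.67377 = 25.43512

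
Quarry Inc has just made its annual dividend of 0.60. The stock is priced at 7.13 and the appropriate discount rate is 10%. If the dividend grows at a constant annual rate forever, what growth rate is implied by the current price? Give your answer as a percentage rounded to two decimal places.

P = D₀(1+g)/(r−g) ⇒ P(r−g) = D₀(1+g) ⇒ g(P+D₀) = P·r − D₀
g = (P·r − D₀)/(P + D₀) = (7.13×0.1 − 0.60) / (7.13 + 0.60) = 0.014618

1.46%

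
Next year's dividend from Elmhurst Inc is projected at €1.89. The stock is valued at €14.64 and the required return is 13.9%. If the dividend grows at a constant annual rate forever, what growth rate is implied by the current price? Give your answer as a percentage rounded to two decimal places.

P = D₁/(r−g) ⇒ g = r − D₁/P = 0.139 − €1.89/€14.64 = 0.009902

0.99%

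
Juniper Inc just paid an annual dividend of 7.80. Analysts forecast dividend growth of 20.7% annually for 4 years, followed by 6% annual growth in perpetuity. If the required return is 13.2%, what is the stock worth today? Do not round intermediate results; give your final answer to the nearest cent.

185.15

D_1 = 9.41460
D_2 = 11.36342
D_3 = 13.71565
D_4 = 16.55479
Terminal value at year 4: TV = D_4×(1+g_2)/(r−g_2) = 17.54808/0.072 = 243.72330
P_0 = D_1/(1+r)^1 + D_2/(1+r)^2 + D_3/(1+r)^3 + D_4/(1+r)^4 + TV/(1+r)^4
    = 8.31678 + 8.86781 + 9.45534 + 10.08180 + 148.42647 = 185.14819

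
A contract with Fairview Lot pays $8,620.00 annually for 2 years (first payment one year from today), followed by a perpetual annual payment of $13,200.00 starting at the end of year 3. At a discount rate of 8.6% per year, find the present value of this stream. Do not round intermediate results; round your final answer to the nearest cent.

PV of 2-year annuity: $8,620.00 × [1 − (1+0.086)^−2] / 0.086 = 15246.21077
Perpetuity value at year 2: $13,200.00 / 0.086 = 153488.37209
PV of perpetuity: 153488.37209 / (1+0.086)^2 = 130141.50641
Total PV = 15246.21077 + 130141.50641 = 145387.71718

$145387.72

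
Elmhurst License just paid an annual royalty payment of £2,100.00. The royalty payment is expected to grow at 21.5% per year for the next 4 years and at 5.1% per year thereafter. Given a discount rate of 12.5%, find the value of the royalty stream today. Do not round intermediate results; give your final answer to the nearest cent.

£50797.36

D_1 = 2551.50000
D_2 = 3100.07250
D_3 = 3766.58809
D_4 = 4576.40453
Terminal value at year 4: TV = D_4×(1+g_2)/(r−g_2) = 4809.80116/0.074 = 64997.31293
P_0 = D_1/(1+r)^1 + D_2/(1+r)^2 + D_3/(1+r)^3 + D_4/(1+r)^4 + TV/(1+r)^4
    = 2268.00000 + 2449.44000 + 2645.39520 + 2857.02682 + 40577.50248 = 50797.36450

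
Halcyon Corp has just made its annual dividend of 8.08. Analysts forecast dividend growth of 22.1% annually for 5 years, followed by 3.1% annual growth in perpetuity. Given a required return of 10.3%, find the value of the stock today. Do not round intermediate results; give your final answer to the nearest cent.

247.70

D_1 = 9.86568
D_2 = 12.04600
D_3 = 14.70816
D_4 = 17.95866
D_5 = 21.92753
Terminal value at year 5: TV = D_5×(1+g_2)/(r−g_2) = 22.60728/0.072 = 313.99002
P_0 = D_1/(1+r)^1 + D_2/(1+r)^2 + D_3/(1+r)^3 + D_4/(1+r)^4 + D_5/(1+r)^5 + TV/(1+r)^5
    = 8.94441 + 9.90129 + 10.96054 + 12.13311 + 13.43112 + 192.32613 = 247.69658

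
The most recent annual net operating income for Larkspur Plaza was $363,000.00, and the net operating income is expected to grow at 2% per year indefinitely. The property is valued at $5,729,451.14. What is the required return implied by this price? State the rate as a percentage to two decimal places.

8.46%

D₁ = $363,000.00 × 1.02 = $370,260.0000
P = D₁/(r − g) ⇒ r = D₁/P + g = $370,260.0000/$5,729,451.14 + 0.02 = 0.064624 + 0.02 = 0.084624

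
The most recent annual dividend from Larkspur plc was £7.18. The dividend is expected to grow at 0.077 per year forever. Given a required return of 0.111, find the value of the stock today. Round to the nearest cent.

£227.44

D₁ = D₀ × (1 + g) = £7.18 × 1.077 = £7.7329
Growing perpetuity: P = D₁ / (r − g) = £7.7329 / (0.111 − 0.077) = £227.44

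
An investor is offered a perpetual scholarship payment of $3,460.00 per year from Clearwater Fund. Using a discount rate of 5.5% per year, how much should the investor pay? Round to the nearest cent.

Level perpetuity: PV = C / r = $3,460.00 / 0.055 = $62,909.09

$62909.09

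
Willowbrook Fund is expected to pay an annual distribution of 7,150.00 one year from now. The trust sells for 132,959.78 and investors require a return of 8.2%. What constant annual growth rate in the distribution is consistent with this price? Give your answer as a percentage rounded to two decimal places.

2.82%

P = D₁/(r−g) ⇒ g = r − D₁/P = 0.082 − 7,150.00/132,959.78 = 0.028224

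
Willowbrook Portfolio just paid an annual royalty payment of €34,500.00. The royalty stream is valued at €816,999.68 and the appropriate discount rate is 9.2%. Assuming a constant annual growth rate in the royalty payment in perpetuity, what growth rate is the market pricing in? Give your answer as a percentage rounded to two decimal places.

4.78%

P = D₀(1+g)/(r−g) ⇒ P(r−g) = D₀(1+g) ⇒ g(P+D₀) = P·r − D₀
g = (P·r − D₀)/(P + D₀) = (€816,999.68×0.092 − €34,500.00) / (€816,999.68 + €34,500.00) = 0.047756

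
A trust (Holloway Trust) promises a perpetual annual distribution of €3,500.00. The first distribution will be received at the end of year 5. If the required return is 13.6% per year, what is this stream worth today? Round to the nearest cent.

Value at end of year 4: C / r = €3,500.00 / 0.136 = €25,735.2941
Discount to today: PV = €25,735.2941 / (1 + 0.136)^4 = €25,735.2941 / 1.665380 = €15,453.11

€15453.11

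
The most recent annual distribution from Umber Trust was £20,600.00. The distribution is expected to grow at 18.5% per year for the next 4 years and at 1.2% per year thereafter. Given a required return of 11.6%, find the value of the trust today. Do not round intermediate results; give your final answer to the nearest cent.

D_1 = 24411.00000
D_2 = 28927.03500
D_3 = 34278.53648
D_4 = 40620.06572
Terminal value at year 4: TV = D_4×(1+g_2)/(r−g_2) = 41107.50651/0.104 = 395264.48569
P_0 = D_1/(1+r)^1 + D_2/(1+r)^2 + D_3/(1+r)^3 + D_4/(1+r)^4 + TV/(1+r)^4
    = 21873.65591 + 23226.05937 + 24662.07917 + 26186.88514 + 254818.53618 = 350767.21578

£350767.22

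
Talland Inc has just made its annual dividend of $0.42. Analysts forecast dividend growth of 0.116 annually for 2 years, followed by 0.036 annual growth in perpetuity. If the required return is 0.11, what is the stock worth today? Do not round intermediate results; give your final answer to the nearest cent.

D_1 = 0.46872
D_2 = 0.52309
Terminal value at year 2: TV = D_2×(1+g_2)/(r−g_2) = 0.54192/0.074 = 7.32328
P_0 = D_1/(1+r)^1 + D_2/(1+r)^2 + TV/(1+r)^2
    = 0.42227 + 0.42455 + 5.94374 = 6.79056

$6.79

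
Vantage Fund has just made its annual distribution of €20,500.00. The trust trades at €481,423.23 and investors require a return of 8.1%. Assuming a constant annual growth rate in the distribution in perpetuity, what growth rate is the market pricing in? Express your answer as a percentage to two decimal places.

3.68%

P = D₀(1+g)/(r−g) ⇒ P(r−g) = D₀(1+g) ⇒ g(P+D₀) = P·r − D₀
g = (P·r − D₀)/(P + D₀) = (€481,423.23×0.081 − €20,500.00) / (€481,423.23 + €20,500.00) = 0.036849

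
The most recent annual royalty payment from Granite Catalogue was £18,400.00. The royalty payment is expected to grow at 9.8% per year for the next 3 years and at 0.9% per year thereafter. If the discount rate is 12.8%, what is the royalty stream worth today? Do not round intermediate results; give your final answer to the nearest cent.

£196209.23

D_1 = 20203.20000
D_2 = 22183.11360
D_3 = 24357.05873
Terminal value at year 3: TV = D_3×(1+g_2)/(r−g_2) = 24576.27226/0.119 = 206523.29631
P_0 = D_1/(1+r)^1 + D_2/(1+r)^2 + D_3/(1+r)^3 + TV/(1+r)^3
    = 17910.63830 + 17434.29153 + 16970.61357 + 143893.68984 = 196209.23324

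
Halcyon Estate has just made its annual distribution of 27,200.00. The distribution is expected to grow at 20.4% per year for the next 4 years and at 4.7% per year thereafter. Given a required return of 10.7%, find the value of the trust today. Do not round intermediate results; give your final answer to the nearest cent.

D_1 = 32748.80000
D_2 = 39429.55520
D_3 = 47473.18446
D_4 = 57157.71409
Terminal value at year 4: TV = D_4×(1+g_2)/(r−g_2) = 59844.12665/0.06 = 997402.11088
P_0 = D_1/(1+r)^1 + D_2/(1+r)^2 + D_3/(1+r)^3 + D_4/(1+r)^4 + TV/(1+r)^4
    = 29583.37850 + 32175.59866 + 34994.96006 + 38061.36577 + 664170.83273 = 798986.13572

798986.14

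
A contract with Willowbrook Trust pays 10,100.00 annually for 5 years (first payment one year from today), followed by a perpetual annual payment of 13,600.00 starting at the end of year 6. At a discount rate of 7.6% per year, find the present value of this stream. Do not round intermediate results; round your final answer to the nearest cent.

164824.31

PV of 5-year annuity: 10,100.00 × [1 − (1+0.076)^−5] / 0.076 = 40755.11514
Perpetuity value at year 5: 13,600.00 / 0.076 = 178947.36842
PV of perpetuity: 178947.36842 / (1+0.076)^5 = 124069.19358
Total PV = 40755.11514 + 124069.19358 = 164824.30872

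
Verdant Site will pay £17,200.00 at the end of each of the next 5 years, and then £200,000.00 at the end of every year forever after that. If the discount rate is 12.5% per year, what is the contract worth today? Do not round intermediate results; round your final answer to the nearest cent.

PV of 5-year annuity: £17,200.00 × [1 − (1+0.125)^−5] / 0.125 = 61241.77547
Perpetuity value at year 5: £200,000.00 / 0.125 = 1600000.00000
PV of perpetuity: 1600000.00000 / (1+0.125)^5 = 887886.33169
Total PV = 61241.77547 + 887886.33169 = 949128.10717

£949128.11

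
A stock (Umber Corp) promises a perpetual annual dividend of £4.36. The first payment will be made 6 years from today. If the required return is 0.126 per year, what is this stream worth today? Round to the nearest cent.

Value at end of year 5: C / r = £4.36 / 0.126 = £34.6032
Discount to today: PV = £34.6032 / (1 + 0.126)^5 = £34.6032 / 1.810056 = £19.12

£19.12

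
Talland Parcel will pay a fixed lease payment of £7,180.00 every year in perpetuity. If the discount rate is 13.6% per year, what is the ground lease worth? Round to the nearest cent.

Level perpetuity: PV = C / r = £7,180.00 / 0.136 = £52,794.12

£52794.12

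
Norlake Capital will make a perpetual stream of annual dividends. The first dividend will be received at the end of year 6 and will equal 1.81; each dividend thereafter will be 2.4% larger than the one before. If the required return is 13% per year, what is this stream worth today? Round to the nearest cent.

9.27

Value at end of year 5: C₁ / (r − g) = 1.81 / (0.13 − 0.024) = 17.0755
Discount to today: PV = 17.0755 / (1 + 0.13)^5 = 17.0755 / 1.842435 = 9.27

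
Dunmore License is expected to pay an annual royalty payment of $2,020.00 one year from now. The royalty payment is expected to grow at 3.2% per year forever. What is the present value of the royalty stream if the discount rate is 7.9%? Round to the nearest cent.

$42978.72

Growing perpetuity: P = D₁ / (r − g) = $2,020.0000 / (0.079 − 0.032) = $42,978.72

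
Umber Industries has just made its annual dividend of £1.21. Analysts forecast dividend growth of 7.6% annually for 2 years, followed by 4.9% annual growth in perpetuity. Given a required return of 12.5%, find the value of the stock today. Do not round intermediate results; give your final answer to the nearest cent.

£17.54

D_1 = 1.30196
D_2 = 1.40091
Terminal value at year 2: TV = D_2×(1+g_2)/(r−g_2) = 1.46955/0.076 = 19.33623
P_0 = D_1/(1+r)^1 + D_2/(1+r)^2 + TV/(1+r)^2
    = 1.15730 + 1.10689 + 15.27801 = 17.54220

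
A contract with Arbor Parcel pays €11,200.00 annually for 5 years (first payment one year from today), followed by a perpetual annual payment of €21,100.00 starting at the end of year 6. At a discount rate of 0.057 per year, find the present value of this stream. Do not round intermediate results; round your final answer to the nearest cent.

€328130.48

PV of 5-year annuity: €11,200.00 × [1 − (1+0.057)^−5] / 0.057 = 47566.01488
Perpetuity value at year 5: €21,100.00 / 0.057 = 370175.43860
PV of perpetuity: 370175.43860 / (1+0.057)^5 = 280564.46413
Total PV = 47566.01488 + 280564.46413 = 328130.47901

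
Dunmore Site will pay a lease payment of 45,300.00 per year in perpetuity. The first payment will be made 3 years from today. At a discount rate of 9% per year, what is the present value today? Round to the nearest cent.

423645.60

Value at end of year 2: C / r = 45,300.00 / 0.09 = 503,333.3333
Discount to today: PV = 503,333.3333 / (1 + 0.09)^2 = 503,333.3333 / 1.188100 = 423,645.60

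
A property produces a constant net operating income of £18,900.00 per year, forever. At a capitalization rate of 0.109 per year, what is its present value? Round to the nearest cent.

£173394.50

Level perpetuity: PV = C / r = £18,900.00 / 0.109 = £173,394.50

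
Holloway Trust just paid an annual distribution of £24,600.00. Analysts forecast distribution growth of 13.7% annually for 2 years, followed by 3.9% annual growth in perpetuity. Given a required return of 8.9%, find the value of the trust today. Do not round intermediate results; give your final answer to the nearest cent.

D_1 = 27970.20000
D_2 = 31802.11740
Terminal value at year 2: TV = D_2×(1+g_2)/(r−g_2) = 33042.39998/0.05 = 660847.99957
P_0 = D_1/(1+r)^1 + D_2/(1+r)^2 + TV/(1+r)^2
    = 25684.29752 + 26816.38777 + 557244.53785 = 609745.22314

£609745.22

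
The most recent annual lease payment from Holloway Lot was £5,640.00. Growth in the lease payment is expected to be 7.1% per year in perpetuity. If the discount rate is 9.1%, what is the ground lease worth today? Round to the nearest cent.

D₁ = D₀ × (1 + g) = £5,640.00 × 1.071 = £6,040.4400
Growing perpetuity: P = D₁ / (r − g) = £6,040.4400 / (0.091 − 0.071) = £302,022.00

£302022.00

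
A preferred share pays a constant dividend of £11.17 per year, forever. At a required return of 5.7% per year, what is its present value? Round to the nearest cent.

Level perpetuity: PV = C / r = £11.17 / 0.057 = £195.96

£195.96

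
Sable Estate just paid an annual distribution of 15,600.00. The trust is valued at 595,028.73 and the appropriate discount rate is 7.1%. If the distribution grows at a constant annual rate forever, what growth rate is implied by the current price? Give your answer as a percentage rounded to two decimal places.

4.36%

P = D₀(1+g)/(r−g) ⇒ P(r−g) = D₀(1+g) ⇒ g(P+D₀) = P·r − D₀
g = (P·r − D₀)/(P + D₀) = (595,028.73×0.071 − 15,600.00) / (595,028.73 + 15,600.00) = 0.043639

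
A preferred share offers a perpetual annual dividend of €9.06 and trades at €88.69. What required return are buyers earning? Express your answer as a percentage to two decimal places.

10.22%

P = C/r ⇒ r = C/P = €9.06/€88.69 = 0.102154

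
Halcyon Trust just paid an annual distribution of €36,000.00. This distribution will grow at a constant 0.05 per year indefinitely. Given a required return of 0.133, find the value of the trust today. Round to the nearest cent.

D₁ = D₀ × (1 + g) = €36,000.00 × 1.05 = €37,800.0000
Growing perpetuity: P = D₁ / (r − g) = €37,800.0000 / (0.133 − 0.05) = €455,421.69

€455421.69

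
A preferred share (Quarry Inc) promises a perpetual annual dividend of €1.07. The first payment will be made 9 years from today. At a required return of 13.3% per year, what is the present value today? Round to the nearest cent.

€2.96

Value at end of year 8: C / r = €1.07 / 0.133 = €8.0451
Discount to today: PV = €8.0451 / (1 + 0.133)^8 = €8.0451 / 2.715434 = €2.96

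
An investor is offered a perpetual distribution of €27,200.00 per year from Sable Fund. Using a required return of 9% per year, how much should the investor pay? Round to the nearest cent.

€302222.22

Level perpetuity: PV = C / r = €27,200.00 / 0.09 = €302,222.22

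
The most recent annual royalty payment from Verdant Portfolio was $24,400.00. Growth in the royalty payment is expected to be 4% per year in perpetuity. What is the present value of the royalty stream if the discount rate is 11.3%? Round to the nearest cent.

D₁ = D₀ × (1 + g) = $24,400.00 × 1.04 = $25,376.0000
Growing perpetuity: P = D₁ / (r − g) = $25,376.0000 / (0.113 − 0.04) = $347,616.44

$347616.44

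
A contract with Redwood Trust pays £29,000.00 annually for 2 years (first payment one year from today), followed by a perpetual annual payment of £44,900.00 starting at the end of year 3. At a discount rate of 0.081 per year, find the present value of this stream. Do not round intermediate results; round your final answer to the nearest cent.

£526005.91

PV of 2-year annuity: £29,000.00 × [1 − (1+0.081)^−2] / 0.081 = 51643.85941
Perpetuity value at year 2: £44,900.00 / 0.081 = 554320.98765
PV of perpetuity: 554320.98765 / (1+0.081)^2 = 474362.04670
Total PV = 51643.85941 + 474362.04670 = 526005.90611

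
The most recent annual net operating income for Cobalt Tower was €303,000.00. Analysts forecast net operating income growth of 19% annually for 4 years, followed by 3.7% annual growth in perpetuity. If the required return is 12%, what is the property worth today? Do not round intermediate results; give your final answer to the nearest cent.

€6238160.27

D_1 = 360570.00000
D_2 = 429078.30000
D_3 = 510603.17700
D_4 = 607617.78063
Terminal value at year 4: TV = D_4×(1+g_2)/(r−g_2) = 630099.63851/0.083 = 7591561.90980
P_0 = D_1/(1+r)^1 + D_2/(1+r)^2 + D_3/(1+r)^3 + D_4/(1+r)^4 + TV/(1+r)^4
    = 321937.50000 + 342058.59375 + 363437.25586 + 386152.08435 + 4824574.83701 = 6238160.27097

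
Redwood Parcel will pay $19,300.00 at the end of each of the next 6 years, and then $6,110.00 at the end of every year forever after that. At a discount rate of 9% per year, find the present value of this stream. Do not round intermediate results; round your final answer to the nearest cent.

$127058.16

PV of 6-year annuity: $19,300.00 × [1 − (1+0.09)^−6] / 0.09 = 86578.22879
Perpetuity value at year 6: $6,110.00 / 0.09 = 67888.88889
PV of perpetuity: 67888.88889 / (1+0.09)^6 = 40479.92630
Total PV = 86578.22879 + 40479.92630 = 127058.15509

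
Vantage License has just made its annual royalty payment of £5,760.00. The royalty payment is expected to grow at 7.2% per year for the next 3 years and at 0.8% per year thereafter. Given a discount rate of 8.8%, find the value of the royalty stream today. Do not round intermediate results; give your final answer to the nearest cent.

D_1 = 6174.72000
D_2 = 6619.29984
D_3 = 7095.88943
Terminal value at year 3: TV = D_3×(1+g_2)/(r−g_2) = 7152.65654/0.08 = 89408.20680
P_0 = D_1/(1+r)^1 + D_2/(1+r)^2 + D_3/(1+r)^3 + TV/(1+r)^3
    = 5675.29412 + 5591.83391 + 5509.60106 + 69420.97334 = 86197.70242

£86197.70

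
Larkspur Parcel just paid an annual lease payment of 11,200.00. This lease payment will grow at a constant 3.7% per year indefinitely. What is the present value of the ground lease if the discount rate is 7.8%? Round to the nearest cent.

D₁ = D₀ × (1 + g) = 11,200.00 × 1.037 = 11,614.4000
Growing perpetuity: P = D₁ / (r − g) = 11,614.4000 / (0.078 − 0.037) = 283,278.05

283278.05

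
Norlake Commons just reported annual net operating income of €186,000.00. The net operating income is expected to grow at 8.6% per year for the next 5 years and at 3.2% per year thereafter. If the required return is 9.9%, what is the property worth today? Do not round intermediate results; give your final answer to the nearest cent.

D_1 = 201996.00000
D_2 = 219367.65600
D_3 = 238233.27442
D_4 = 258721.33602
D_5 = 280971.37091
Terminal value at year 5: TV = D_5×(1+g_2)/(r−g_2) = 289962.45478/0.067 = 4327797.83257
P_0 = D_1/(1+r)^1 + D_2/(1+r)^2 + D_3/(1+r)^3 + D_4/(1+r)^4 + D_5/(1+r)^5 + TV/(1+r)^5
    = 183799.81802 + 181625.66184 + 179477.22362 + 177354.19914 + 175256.28778 + 2699469.98485 = 3596983.17525

€3596983.18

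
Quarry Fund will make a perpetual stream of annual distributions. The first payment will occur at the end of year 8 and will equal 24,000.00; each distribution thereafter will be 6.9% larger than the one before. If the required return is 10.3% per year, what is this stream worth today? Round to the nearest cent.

355388.80

Value at end of year 7: C₁ / (r − g) = 24,000.00 / (0.103 − 0.069) = 705,882.3529
Discount to today: PV = 705,882.3529 / (1 + 0.103)^7 = 705,882.3529 / 1.986226 = 355,388.80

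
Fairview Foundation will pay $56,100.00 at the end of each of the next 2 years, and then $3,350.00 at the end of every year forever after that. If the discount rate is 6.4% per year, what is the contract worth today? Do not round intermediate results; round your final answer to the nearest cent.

$148515.81

PV of 2-year annuity: $56,100.00 × [1 − (1+0.064)^−2] / 0.064 = 102279.66533
Perpetuity value at year 2: $3,350.00 / 0.064 = 52343.75000
PV of perpetuity: 52343.75000 / (1+0.064)^2 = 46236.14075
Total PV = 102279.66533 + 46236.14075 = 148515.80608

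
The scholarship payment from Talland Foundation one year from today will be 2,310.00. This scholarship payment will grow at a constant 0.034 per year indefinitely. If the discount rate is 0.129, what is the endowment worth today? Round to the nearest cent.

24315.79

Growing perpetuity: P = D₁ / (r − g) = 2,310.0000 / (0.129 − 0.034) = 24,315.79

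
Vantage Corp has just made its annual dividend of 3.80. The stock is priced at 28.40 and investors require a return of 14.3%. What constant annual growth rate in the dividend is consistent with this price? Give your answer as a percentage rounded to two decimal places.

0.81%

P = D₀(1+g)/(r−g) ⇒ P(r−g) = D₀(1+g) ⇒ g(P+D₀) = P·r − D₀
g = (P·r − D₀)/(P + D₀) = (28.40×0.143 − 3.80) / (28.40 + 3.80) = 0.008112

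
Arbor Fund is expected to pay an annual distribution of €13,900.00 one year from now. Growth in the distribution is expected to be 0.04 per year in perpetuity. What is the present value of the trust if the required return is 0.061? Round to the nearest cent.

Growing perpetuity: P = D₁ / (r − g) = €13,900.0000 / (0.061 − 0.04) = €661,904.76

€661904.76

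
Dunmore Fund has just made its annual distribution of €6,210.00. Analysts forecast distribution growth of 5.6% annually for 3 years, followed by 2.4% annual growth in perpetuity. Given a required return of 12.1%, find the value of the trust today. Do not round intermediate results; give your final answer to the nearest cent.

D_1 = 6557.76000
D_2 = 6924.99456
D_3 = 7312.79426
Terminal value at year 3: TV = D_3×(1+g_2)/(r−g_2) = 7488.30132/0.097 = 77198.98265
P_0 = D_1/(1+r)^1 + D_2/(1+r)^2 + D_3/(1+r)^3 + TV/(1+r)^3
    = 5849.91971 + 5510.71830 + 5191.18513 + 54801.78940 = 71353.61254

€71353.61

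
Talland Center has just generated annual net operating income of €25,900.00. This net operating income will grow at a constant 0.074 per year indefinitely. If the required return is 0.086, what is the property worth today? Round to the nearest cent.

D₁ = D₀ × (1 + g) = €25,900.00 × 1.074 = €27,816.6000
Growing perpetuity: P = D₁ / (r − g) = €27,816.6000 / (0.086 − 0.074) = €2,318,050.00

€2318050.00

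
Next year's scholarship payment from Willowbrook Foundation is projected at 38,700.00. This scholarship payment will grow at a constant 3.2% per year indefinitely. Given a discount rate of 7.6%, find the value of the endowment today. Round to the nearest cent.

Growing perpetuity: P = D₁ / (r − g) = 38,700.0000 / (0.076 − 0.032) = 879,545.45

879545.45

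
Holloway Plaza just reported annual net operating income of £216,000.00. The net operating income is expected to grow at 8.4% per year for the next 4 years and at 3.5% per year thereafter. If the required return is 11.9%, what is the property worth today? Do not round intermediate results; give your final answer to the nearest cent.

D_1 = 234144.00000
D_2 = 253812.09600
D_3 = 275132.31206
D_4 = 298243.42628
Terminal value at year 4: TV = D_4×(1+g_2)/(r−g_2) = 308681.94620/0.084 = 3674785.07377
P_0 = D_1/(1+r)^1 + D_2/(1+r)^2 + D_3/(1+r)^3 + D_4/(1+r)^4 + TV/(1+r)^4
    = 209243.96783 + 202699.25034 + 196359.23804 + 190217.52818 + 2343751.68650 = 3142271.67088

£3142271.67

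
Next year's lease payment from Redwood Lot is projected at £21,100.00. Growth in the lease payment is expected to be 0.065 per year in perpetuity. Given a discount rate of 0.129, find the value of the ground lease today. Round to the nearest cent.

Growing perpetuity: P = D₁ / (r − g) = £21,100.0000 / (0.129 − 0.065) = £329,687.50

£329687.50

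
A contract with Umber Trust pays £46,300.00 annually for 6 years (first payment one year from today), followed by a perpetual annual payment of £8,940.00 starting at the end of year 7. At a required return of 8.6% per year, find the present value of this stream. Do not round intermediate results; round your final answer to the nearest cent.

PV of 6-year annuity: £46,300.00 × [1 − (1+0.086)^−6] / 0.086 = 210198.53303
Perpetuity value at year 6: £8,940.00 / 0.086 = 103953.48837
PV of perpetuity: 103953.48837 / (1+0.086)^6 = 63366.55780
Total PV = 210198.53303 + 63366.55780 = 273565.09084

£273565.09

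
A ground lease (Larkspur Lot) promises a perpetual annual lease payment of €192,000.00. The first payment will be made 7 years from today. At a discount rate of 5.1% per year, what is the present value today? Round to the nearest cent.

Value at end of year 6: C / r = €192,000.00 / 0.051 = €3,764,705.8824
Discount to today: PV = €3,764,705.8824 / (1 + 0.051)^6 = €3,764,705.8824 / 1.347772 = €2,793,281.83

€2793281.83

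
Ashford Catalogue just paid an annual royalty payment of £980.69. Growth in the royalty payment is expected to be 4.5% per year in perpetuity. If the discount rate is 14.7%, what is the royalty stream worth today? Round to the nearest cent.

D₁ = D₀ × (1 + g) = £980.69 × 1.045 = £1,024.8211
Growing perpetuity: P = D₁ / (r − g) = £1,024.8211 / (0.147 − 0.045) = £10,047.27

£10047.27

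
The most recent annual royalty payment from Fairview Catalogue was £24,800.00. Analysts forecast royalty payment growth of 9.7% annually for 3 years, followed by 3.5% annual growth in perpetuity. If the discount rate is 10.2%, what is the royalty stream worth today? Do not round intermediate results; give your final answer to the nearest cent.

£451640.33

D_1 = 27205.60000
D_2 = 29844.54320
D_3 = 32739.46389
Terminal value at year 3: TV = D_3×(1+g_2)/(r−g_2) = 33885.34513/0.067 = 505751.41980
P_0 = D_1/(1+r)^1 + D_2/(1+r)^2 + D_3/(1+r)^3 + TV/(1+r)^3
    = 24687.47731 + 24575.46517 + 24463.96124 + 377913.43111 = 451640.33483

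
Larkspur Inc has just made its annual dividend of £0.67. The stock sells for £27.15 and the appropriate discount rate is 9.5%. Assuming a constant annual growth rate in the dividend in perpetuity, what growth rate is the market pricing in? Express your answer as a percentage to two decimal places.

6.86%

P = D₀(1+g)/(r−g) ⇒ P(r−g) = D₀(1+g) ⇒ g(P+D₀) = P·r − D₀
g = (P·r − D₀)/(P + D₀) = (£27.15×0.095 − £0.67) / (£27.15 + £0.67) = 0.068629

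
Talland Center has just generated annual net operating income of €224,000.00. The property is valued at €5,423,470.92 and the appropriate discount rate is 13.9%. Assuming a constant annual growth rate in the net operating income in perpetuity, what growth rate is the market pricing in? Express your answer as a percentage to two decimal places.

9.38%

P = D₀(1+g)/(r−g) ⇒ P(r−g) = D₀(1+g) ⇒ g(P+D₀) = P·r − D₀
g = (P·r − D₀)/(P + D₀) = (€5,423,470.92×0.139 − €224,000.00) / (€5,423,470.92 + €224,000.00) = 0.093823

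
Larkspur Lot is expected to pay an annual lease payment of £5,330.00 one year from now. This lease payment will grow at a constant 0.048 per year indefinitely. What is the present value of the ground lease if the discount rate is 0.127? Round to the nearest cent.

£67468.35

Growing perpetuity: P = D₁ / (r − g) = £5,330.0000 / (0.127 − 0.048) = £67,468.35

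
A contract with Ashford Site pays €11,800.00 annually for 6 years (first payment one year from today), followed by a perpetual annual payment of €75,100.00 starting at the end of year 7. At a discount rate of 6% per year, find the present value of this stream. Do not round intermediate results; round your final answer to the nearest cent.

PV of 6-year annuity: €11,800.00 × [1 − (1+0.06)^−6] / 0.06 = 58024.42705
Perpetuity value at year 6: €75,100.00 / 0.06 = 1251666.66667
PV of perpetuity: 1251666.66667 / (1+0.06)^6 = 882375.60978
Total PV = 58024.42705 + 882375.60978 = 940400.03683

€940400.04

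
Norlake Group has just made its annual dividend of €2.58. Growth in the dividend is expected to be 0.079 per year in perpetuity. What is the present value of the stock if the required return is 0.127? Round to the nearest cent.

€58.00

D₁ = D₀ × (1 + g) = €2.58 × 1.079 = €2.7838
Growing perpetuity: P = D₁ / (r − g) = €2.7838 / (0.127 − 0.079) = €58.00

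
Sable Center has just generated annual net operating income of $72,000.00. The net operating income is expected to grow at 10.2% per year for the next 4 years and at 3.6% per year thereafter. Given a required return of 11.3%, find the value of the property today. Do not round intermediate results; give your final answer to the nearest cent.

D_1 = 79344.00000
D_2 = 87437.08800
D_3 = 96355.67098
D_4 = 106183.94942
Terminal value at year 4: TV = D_4×(1+g_2)/(r−g_2) = 110006.57159/0.077 = 1428656.77395
P_0 = D_1/(1+r)^1 + D_2/(1+r)^2 + D_3/(1+r)^3 + D_4/(1+r)^4 + TV/(1+r)^4
    = 71288.40970 + 70583.85220 + 69886.25797 + 69195.55820 + 930994.78311 = 1211948.86119

$1211948.86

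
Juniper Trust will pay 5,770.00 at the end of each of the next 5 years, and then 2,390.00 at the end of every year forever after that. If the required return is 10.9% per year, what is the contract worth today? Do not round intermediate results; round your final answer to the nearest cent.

PV of 5-year annuity: 5,770.00 × [1 − (1+0.109)^−5] / 0.109 = 21379.07957
Perpetuity value at year 5: 2,390.00 / 0.109 = 21926.60550
PV of perpetuity: 21926.60550 / (1+0.109)^5 = 13071.14620
Total PV = 21379.07957 + 13071.14620 = 34450.22578

34450.23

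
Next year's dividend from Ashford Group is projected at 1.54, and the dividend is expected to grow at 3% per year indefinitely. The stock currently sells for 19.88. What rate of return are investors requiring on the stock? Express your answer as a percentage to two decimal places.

10.75%

P = D₁/(r − g) ⇒ r = D₁/P + g = 1.5400/19.88 + 0.03 = 0.077465 + 0.03 = 0.107465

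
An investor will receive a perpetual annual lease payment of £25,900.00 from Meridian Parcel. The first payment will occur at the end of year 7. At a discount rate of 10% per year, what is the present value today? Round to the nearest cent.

£146198.75

Value at end of year 6: C / r = £25,900.00 / 0.1 = £259,000.0000
Discount to today: PV = £259,000.0000 / (1 + 0.1)^6 = £259,000.0000 / 1.771561 = £146,198.75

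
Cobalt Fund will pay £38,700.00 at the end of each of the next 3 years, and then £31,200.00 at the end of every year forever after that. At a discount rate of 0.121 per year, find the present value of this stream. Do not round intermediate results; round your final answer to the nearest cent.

£275834.06

PV of 3-year annuity: £38,700.00 × [1 − (1+0.121)^−3] / 0.121 = 92791.37601
Perpetuity value at year 3: £31,200.00 / 0.121 = 257851.23967
PV of perpetuity: 257851.23967 / (1+0.121)^3 = 183042.68846
Total PV = 92791.37601 + 183042.68846 = 275834.06448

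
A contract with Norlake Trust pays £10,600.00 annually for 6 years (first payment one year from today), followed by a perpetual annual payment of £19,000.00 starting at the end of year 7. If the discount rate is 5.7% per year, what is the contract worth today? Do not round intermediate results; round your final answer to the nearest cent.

PV of 6-year annuity: £10,600.00 × [1 − (1+0.057)^−6] / 0.057 = 52618.57665
Perpetuity value at year 6: £19,000.00 / 0.057 = 333333.33333
PV of perpetuity: 333333.33333 / (1+0.057)^6 = 239017.01670
Total PV = 52618.57665 + 239017.01670 = 291635.59335

£291635.59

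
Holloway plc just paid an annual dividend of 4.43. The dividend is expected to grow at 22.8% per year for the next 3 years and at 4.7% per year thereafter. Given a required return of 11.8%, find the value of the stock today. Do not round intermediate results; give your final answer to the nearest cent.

102.65

D_1 = 5.44004
D_2 = 6.68037
D_3 = 8.20349
Terminal value at year 3: TV = D_3×(1+g_2)/(r−g_2) = 8.58906/0.071 = 120.97264
P_0 = D_1/(1+r)^1 + D_2/(1+r)^2 + D_3/(1+r)^3 + TV/(1+r)^3
    = 4.86587 + 5.34462 + 5.87048 + 86.56887 = 102.64984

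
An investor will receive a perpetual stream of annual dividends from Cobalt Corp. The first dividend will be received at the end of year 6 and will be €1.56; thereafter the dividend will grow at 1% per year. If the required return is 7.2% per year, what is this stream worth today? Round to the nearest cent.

€17.77

Value at end of year 5: C₁ / (r − g) = €1.56 / (0.072 − 0.01) = €25.1613
Discount to today: PV = €25.1613 / (1 + 0.072)^5 = €25.1613 / 1.415709 = €17.77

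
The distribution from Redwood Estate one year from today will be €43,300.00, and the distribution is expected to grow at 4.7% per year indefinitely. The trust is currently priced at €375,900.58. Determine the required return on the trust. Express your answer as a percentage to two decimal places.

16.22%

P = D₁/(r − g) ⇒ r = D₁/P + g = €43,300.0000/€375,900.58 + 0.047 = 0.115190 + 0.047 = 0.162190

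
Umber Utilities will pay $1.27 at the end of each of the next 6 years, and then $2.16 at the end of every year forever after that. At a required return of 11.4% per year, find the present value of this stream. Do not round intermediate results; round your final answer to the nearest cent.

PV of 6-year annuity: $1.27 × [1 − (1+0.114)^−6] / 0.114 = 5.31144
Perpetuity value at year 6: $2.16 / 0.114 = 18.94737
PV of perpetuity: 18.94737 / (1+0.114)^6 = 9.91375
Total PV = 5.31144 + 9.91375 = 15.22518

$15.23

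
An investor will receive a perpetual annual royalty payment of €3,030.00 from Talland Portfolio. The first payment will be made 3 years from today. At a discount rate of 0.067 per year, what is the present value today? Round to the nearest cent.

Value at end of year 2: C / r = €3,030.00 / 0.067 = €45,223.8806
Discount to today: PV = €45,223.8806 / (1 + 0.067)^2 = €45,223.8806 / 1.138489 = €39,722.72

€39722.72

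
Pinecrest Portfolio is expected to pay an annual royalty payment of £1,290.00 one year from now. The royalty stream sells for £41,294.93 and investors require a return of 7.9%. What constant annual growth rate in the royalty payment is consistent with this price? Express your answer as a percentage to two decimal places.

P = D₁/(r−g) ⇒ g = r − D₁/P = 0.079 − £1,290.00/£41,294.93 = 0.047761

4.78%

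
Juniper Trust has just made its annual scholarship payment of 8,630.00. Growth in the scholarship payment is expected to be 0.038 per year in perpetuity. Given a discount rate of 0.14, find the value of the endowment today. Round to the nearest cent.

87822.94

D₁ = D₀ × (1 + g) = 8,630.00 × 1.038 = 8,957.9400
Growing perpetuity: P = D₁ / (r − g) = 8,957.9400 / (0.14 − 0.038) = 87,822.94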